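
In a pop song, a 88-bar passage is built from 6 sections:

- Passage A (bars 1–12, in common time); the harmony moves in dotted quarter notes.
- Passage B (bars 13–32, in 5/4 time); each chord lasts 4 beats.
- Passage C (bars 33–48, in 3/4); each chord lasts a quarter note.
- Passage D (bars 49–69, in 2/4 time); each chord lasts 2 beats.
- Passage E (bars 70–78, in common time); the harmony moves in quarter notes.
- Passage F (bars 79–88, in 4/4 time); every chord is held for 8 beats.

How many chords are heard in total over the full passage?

167 chords

A has 48 beats and chords last 1.5 each, so 32 chords.
B has 100 beats and chords last 4 each, so 25 chords.
C has 48 beats and chords last 1 each, so 48 chords.
D has 42 beats and chords last 2 each, so 21 chords.
E has 36 beats and chords last 1 each, so 36 chords.
F has 40 beats and chords last 8 each, so 5 chords.
Total: 32 + 25 + 48 + 21 + 36 + 5 = 167.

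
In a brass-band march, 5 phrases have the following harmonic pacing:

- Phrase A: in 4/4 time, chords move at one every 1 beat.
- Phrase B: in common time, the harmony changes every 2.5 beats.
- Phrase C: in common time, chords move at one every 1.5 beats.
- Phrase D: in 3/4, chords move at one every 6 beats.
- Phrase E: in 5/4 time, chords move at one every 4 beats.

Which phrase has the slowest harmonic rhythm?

Phrase D

A: 4/1 = 4 chords/bar.
B: 4/2.5 = 1.6 chords/bar.
C: 4/1.5 = 8/3 chords/bar.
D: 3/6 = 0.5 chords/bar.
E: 5/4 = 1.25 chords/bar.
Slowest is D at 0.5 chords/bar.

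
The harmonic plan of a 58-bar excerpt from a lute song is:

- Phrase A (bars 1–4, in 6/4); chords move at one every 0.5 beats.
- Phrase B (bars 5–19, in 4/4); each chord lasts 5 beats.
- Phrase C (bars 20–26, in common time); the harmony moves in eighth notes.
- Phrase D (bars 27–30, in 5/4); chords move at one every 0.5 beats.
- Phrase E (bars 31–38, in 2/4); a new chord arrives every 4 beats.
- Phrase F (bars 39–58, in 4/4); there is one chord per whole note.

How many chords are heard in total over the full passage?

A: 4·6 = 24 beats, 24/0.5 = 48 chords.
B: 15·4 = 60 beats, 60/5 = 12 chords.
C: 7·4 = 28 beats, 28/0.5 = 56 chords.
D: 4·5 = 20 beats, 20/0.5 = 40 chords.
E: 8·2 = 16 beats, 16/4 = 4 chords.
F: 20·4 = 80 beats, 80/4 = 20 chords.
Total: 48 + 12 + 56 + 40 + 4 + 20 = 180.

180 chords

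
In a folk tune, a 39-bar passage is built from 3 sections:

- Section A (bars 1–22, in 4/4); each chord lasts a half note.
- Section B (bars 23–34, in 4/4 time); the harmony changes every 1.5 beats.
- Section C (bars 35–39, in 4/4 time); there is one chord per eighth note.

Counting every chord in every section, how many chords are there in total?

A: 22 bars × 4 beats = 88 beats; 2 beats/chord → 44 chords.
B: 12 bars × 4 beats = 48 beats; 1.5 beats/chord → 32 chords.
C: 5 bars × 4 beats = 20 beats; 0.5 beats/chord → 40 chords.
Total: 44 + 32 + 40 = 116.

116 chords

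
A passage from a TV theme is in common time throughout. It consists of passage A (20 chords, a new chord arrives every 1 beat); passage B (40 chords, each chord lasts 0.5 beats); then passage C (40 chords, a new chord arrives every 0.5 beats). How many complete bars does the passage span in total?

15 bars

A: 20 × 1 = 20 beats = 5 bars.
B: 40 × 0.5 = 20 beats = 5 bars.
C: 40 × 0.5 = 20 beats = 5 bars.
Total: 5 + 5 + 5 = 15 bars.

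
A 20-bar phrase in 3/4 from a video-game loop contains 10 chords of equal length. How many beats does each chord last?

20 bars × 3 beats/bar = 60 beats total.
60 beats ÷ 10 chords = 6 beats per chord.

6 beats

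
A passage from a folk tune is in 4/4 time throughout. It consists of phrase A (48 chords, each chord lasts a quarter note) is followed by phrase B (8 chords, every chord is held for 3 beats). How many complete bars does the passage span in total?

A: 48 × 1 = 48 beats = 12 bars.
B: 8 × 3 = 24 beats = 6 bars.
Total: 12 + 6 = 18 bars.

18 bars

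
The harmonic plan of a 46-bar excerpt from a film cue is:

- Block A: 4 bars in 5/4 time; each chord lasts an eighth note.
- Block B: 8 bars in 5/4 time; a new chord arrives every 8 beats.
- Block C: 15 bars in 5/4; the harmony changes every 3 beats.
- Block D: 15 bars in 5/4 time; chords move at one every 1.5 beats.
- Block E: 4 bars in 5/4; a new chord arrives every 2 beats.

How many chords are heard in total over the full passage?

130 chords

A: 4 bars × 5 beats = 20 beats; 0.5 beats/chord → 40 chords.
B: 8 bars × 5 beats = 40 beats; 8 beats/chord → 5 chords.
C: 15 bars × 5 beats = 75 beats; 3 beats/chord → 25 chords.
D: 15 bars × 5 beats = 75 beats; 1.5 beats/chord → 50 chords.
E: 4 bars × 5 beats = 20 beats; 2 beats/chord → 10 chords.
Total: 40 + 5 + 25 + 50 + 10 = 130.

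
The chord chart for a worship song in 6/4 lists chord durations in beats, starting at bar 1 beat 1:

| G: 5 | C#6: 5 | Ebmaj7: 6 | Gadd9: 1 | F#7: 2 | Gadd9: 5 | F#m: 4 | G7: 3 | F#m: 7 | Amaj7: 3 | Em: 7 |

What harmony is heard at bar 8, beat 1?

Em

Beat 1 of bar 8 is beat (8−1)×6 + 1 = 43 overall.
Running totals: G ends at 5, C#6 ends at 10, Ebmaj7 ends at 16, Gadd9 ends at 17, F#7 ends at 19, Gadd9 ends at 24, F#m ends at 28, G7 ends at 31, F#m ends at 38, Amaj7 ends at 41, Em ends at 48.
Beat 43 falls within Em.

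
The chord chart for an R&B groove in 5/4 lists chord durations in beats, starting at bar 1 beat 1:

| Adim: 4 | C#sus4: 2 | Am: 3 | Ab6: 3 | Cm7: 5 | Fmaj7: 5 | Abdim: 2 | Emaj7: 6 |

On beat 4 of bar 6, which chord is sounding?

Emaj7

Beat 4 of bar 6 is beat (6−1)×5 + 4 = 29 overall.
Running totals: Adim ends at 4, C#sus4 ends at 6, Am ends at 9, Ab6 ends at 12, Cm7 ends at 17, Fmaj7 ends at 22, Abdim ends at 24, Emaj7 ends at 30.
Beat 29 falls within Emaj7.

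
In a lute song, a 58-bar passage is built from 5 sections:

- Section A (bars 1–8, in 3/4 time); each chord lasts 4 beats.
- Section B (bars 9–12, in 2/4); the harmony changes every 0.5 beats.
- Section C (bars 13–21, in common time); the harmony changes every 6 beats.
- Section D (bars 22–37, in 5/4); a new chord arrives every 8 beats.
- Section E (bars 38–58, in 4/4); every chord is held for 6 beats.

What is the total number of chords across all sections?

52 chords

A has 24 beats and chords last 4 each, so 6 chords.
B has 8 beats and chords last 0.5 each, so 16 chords.
C has 36 beats and chords last 6 each, so 6 chords.
D has 80 beats and chords last 8 each, so 10 chords.
E has 84 beats and chords last 6 each, so 14 chords.
Total: 6 + 16 + 6 + 10 + 14 = 52.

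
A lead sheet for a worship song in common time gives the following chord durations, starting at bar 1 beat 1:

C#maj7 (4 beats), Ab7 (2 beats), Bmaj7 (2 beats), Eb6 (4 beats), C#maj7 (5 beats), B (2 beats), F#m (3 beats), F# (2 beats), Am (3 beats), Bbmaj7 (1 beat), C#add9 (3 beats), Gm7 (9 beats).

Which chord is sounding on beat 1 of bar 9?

Beat 1 of bar 9 is beat (9−1)×4 + 1 = 33 overall.
Running totals: C#maj7 ends at 4, Ab7 ends at 6, Bmaj7 ends at 8, Eb6 ends at 12, C#maj7 ends at 17, B ends at 19, F#m ends at 22, F# ends at 24, Am ends at 27, Bbmaj7 ends at 28, C#add9 ends at 31, Gm7 ends at 40.
Beat 33 falls within Gm7.

Gm7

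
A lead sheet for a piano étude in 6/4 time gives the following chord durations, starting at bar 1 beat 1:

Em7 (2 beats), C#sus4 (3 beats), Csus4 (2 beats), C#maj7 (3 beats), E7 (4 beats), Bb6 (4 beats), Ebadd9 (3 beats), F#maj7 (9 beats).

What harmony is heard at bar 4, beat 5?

Beat 5 of bar 4 is beat (4−1)×6 + 5 = 23 overall.
Running totals: Em7 ends at 2, C#sus4 ends at 5, Csus4 ends at 7, C#maj7 ends at 10, E7 ends at 14, Bb6 ends at 18, Ebadd9 ends at 21, F#maj7 ends at 30.
Beat 23 falls within F#maj7.

F#maj7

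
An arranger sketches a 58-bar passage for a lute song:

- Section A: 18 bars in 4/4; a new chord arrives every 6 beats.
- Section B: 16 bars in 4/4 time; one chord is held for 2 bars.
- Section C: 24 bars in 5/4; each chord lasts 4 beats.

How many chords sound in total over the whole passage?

A: 18 bars × 4 beats = 72 beats; 6 beats/chord → 12 chords.
B: 16 bars × 4 beats = 64 beats; 8 beats/chord → 8 chords.
C: 24 bars × 5 beats = 120 beats; 4 beats/chord → 30 chords.
Total: 12 + 8 + 30 = 50.

50 chords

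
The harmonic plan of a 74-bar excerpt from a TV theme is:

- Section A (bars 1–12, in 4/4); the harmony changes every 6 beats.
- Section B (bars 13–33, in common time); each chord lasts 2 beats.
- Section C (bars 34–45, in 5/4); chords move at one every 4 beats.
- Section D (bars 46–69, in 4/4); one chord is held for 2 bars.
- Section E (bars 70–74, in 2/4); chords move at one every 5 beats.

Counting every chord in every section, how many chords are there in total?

A: 12 bars × 4 beats = 48 beats; 6 beats/chord → 8 chords.
B: 21 bars × 4 beats = 84 beats; 2 beats/chord → 42 chords.
C: 12 bars × 5 beats = 60 beats; 4 beats/chord → 15 chords.
D: 24 bars × 4 beats = 96 beats; 8 beats/chord → 12 chords.
E: 5 bars × 2 beats = 10 beats; 5 beats/chord → 2 chords.
Total: 8 + 42 + 15 + 12 + 2 = 79.

79 chords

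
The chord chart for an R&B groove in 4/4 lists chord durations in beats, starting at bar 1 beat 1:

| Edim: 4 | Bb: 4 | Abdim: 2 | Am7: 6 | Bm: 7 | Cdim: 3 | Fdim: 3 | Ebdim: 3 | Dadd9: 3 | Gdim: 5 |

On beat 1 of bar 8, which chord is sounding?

Beat 1 of bar 8 is beat (8−1)×4 + 1 = 29 overall.
Running totals: Edim ends at 4, Bb ends at 8, Abdim ends at 10, Am7 ends at 16, Bm ends at 23, Cdim ends at 26, Fdim ends at 29.
Beat 29 falls within Fdim.

Fdim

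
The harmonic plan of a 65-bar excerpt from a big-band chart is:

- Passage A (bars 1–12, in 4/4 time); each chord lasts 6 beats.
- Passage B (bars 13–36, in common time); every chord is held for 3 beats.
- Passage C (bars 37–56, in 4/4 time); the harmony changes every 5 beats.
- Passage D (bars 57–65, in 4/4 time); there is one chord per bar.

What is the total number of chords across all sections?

65 chords

A: 12 bars × 4 beats = 48 beats; 6 beats/chord → 8 chords.
B: 24 bars × 4 beats = 96 beats; 3 beats/chord → 32 chords.
C: 20 bars × 4 beats = 80 beats; 5 beats/chord → 16 chords.
D: 9 bars × 4 beats = 36 beats; 4 beats/chord → 9 chords.
Total: 8 + 32 + 16 + 9 = 65.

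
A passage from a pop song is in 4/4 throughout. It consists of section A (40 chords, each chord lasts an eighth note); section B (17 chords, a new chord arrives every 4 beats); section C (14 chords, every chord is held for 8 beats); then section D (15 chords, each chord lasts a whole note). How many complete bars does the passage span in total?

A: 40 × 0.5 = 20 beats = 5 bars.
B: 17 × 4 = 68 beats = 17 bars.
C: 14 × 8 = 112 beats = 28 bars.
D: 15 × 4 = 60 beats = 15 bars.
Total: 5 + 17 + 28 + 15 = 65 bars.

65 bars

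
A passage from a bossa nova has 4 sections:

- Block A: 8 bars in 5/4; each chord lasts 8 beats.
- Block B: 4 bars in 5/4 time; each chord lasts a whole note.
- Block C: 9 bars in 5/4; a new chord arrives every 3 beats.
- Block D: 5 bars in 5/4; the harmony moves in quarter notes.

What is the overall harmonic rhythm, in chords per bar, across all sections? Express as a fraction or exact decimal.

A: 8 bars of 5 beats is 40 beats; at 8 beats each that's 5 chords.
B: 4 bars of 5 beats is 20 beats; at 4 beats each that's 5 chords.
C: 9 bars of 5 beats is 45 beats; at 3 beats each that's 15 chords.
D: 5 bars of 5 beats is 25 beats; at 1 beat each that's 25 chords.
Overall: 50 chords over 26 bars → 50/26 = 25/13 chords per bar.

25/13 chords per bar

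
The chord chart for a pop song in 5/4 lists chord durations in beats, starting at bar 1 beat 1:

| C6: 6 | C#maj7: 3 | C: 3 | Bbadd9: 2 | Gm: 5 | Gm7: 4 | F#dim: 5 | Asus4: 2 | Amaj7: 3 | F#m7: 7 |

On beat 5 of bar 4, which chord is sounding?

Beat 5 of bar 4 is beat (4−1)×5 + 5 = 20 overall.
Running totals: C6 ends at 6, C#maj7 ends at 9, C ends at 12, Bbadd9 ends at 14, Gm ends at 19, Gm7 ends at 23.
Beat 20 falls within Gm7.

Gm7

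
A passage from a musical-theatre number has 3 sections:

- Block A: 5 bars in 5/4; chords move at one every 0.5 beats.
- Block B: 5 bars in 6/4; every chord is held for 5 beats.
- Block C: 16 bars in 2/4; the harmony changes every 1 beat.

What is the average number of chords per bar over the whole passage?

44/13 chords per bar

A: 5 bars of 5 beats is 25 beats; at 0.5 beats each that's 50 chords.
B: 5 bars of 6 beats is 30 beats; at 5 beats each that's 6 chords.
C: 16 bars of 2 beats is 32 beats; at 1 beat each that's 32 chords.
Overall: 88 chords over 26 bars → 88/26 = 44/13 chords per bar.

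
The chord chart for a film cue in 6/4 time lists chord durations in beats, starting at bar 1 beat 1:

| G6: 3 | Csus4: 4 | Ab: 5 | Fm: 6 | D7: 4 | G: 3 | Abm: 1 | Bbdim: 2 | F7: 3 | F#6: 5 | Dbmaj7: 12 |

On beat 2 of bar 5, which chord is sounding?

Beat 2 of bar 5 is beat (5−1)×6 + 2 = 26 overall.
Running totals: G6 ends at 3, Csus4 ends at 7, Ab ends at 12, Fm ends at 18, D7 ends at 22, G ends at 25, Abm ends at 26.
Beat 26 falls within Abm.

Abm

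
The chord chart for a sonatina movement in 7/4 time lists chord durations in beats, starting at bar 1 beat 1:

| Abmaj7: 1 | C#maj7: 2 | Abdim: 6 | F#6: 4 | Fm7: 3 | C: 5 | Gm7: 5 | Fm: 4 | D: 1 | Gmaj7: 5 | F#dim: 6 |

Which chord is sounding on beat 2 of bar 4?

Beat 2 of bar 4 is beat (4−1)×7 + 2 = 23 overall.
Running totals: Abmaj7 ends at 1, C#maj7 ends at 3, Abdim ends at 9, F#6 ends at 13, Fm7 ends at 16, C ends at 21, Gm7 ends at 26.
Beat 23 falls within Gm7.

Gm7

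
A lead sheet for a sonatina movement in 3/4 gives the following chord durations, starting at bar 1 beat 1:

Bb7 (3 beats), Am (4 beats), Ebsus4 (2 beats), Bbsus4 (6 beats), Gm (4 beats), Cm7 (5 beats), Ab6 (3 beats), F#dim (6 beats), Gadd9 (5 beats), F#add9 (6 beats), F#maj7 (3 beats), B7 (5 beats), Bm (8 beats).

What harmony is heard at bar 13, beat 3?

F#add9

Beat 3 of bar 13 is beat (13−1)×3 + 3 = 39 overall.
Running totals: Bb7 ends at 3, Am ends at 7, Ebsus4 ends at 9, Bbsus4 ends at 15, Gm ends at 19, Cm7 ends at 24, Ab6 ends at 27, F#dim ends at 33, Gadd9 ends at 38, F#add9 ends at 44.
Beat 39 falls within F#add9.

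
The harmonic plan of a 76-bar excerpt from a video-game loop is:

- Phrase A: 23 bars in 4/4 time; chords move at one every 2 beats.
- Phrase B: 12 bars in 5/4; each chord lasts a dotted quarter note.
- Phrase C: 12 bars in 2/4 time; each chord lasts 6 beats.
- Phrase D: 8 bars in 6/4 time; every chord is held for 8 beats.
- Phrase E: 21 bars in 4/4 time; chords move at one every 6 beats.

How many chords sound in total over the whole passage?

110 chords

A has 92 beats and chords last 2 each, so 46 chords.
B has 60 beats and chords last 1.5 each, so 40 chords.
C has 24 beats and chords last 6 each, so 4 chords.
D has 48 beats and chords last 8 each, so 6 chords.
E has 84 beats and chords last 6 each, so 14 chords.
Total: 46 + 40 + 4 + 6 + 14 = 110.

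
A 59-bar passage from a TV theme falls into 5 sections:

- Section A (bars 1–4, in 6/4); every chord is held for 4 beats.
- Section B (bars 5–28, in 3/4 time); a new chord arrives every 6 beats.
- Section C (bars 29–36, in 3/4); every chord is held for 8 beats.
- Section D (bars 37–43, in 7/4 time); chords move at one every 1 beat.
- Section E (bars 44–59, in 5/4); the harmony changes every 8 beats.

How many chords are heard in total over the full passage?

A: 4 bars × 6 beats = 24 beats; 4 beats/chord → 6 chords.
B: 24 bars × 3 beats = 72 beats; 6 beats/chord → 12 chords.
C: 8 bars × 3 beats = 24 beats; 8 beats/chord → 3 chords.
D: 7 bars × 7 beats = 49 beats; 1 beat/chord → 49 chords.
E: 16 bars × 5 beats = 80 beats; 8 beats/chord → 10 chords.
Total: 6 + 12 + 3 + 49 + 10 = 80.

80 chords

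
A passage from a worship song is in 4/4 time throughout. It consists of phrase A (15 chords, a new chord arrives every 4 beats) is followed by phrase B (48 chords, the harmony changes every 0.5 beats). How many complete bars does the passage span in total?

21 bars

A: 15 × 4 = 60 beats = 15 bars.
B: 48 × 0.5 = 24 beats = 6 bars.
Total: 15 + 6 = 21 bars.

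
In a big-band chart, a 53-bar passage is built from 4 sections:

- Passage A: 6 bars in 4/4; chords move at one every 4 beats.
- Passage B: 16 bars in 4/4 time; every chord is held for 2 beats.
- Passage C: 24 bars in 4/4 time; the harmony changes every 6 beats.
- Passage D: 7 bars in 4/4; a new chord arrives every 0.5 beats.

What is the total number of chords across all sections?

110 chords

A has 24 beats and chords last 4 each, so 6 chords.
B has 64 beats and chords last 2 each, so 32 chords.
C has 96 beats and chords last 6 each, so 16 chords.
D has 28 beats and chords last 0.5 each, so 56 chords.
Total: 6 + 32 + 16 + 56 = 110.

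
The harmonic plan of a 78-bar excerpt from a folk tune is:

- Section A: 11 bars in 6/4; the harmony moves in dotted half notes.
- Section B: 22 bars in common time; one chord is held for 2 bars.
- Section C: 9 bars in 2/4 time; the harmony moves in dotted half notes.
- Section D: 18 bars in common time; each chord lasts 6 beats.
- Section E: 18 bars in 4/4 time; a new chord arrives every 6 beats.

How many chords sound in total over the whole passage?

63 chords

A has 66 beats and chords last 3 each, so 22 chords.
B has 88 beats and chords last 8 each, so 11 chords.
C has 18 beats and chords last 3 each, so 6 chords.
D has 72 beats and chords last 6 each, so 12 chords.
E has 72 beats and chords last 6 each, so 12 chords.
Total: 22 + 11 + 6 + 12 + 12 = 63.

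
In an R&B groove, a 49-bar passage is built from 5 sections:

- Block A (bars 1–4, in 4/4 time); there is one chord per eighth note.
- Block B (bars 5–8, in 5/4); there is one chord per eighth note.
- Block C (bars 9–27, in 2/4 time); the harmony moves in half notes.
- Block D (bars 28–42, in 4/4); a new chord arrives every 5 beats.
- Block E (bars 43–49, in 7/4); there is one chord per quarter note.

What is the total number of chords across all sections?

A: 4 bars × 4 beats = 16 beats; 0.5 beats/chord → 32 chords.
B: 4 bars × 5 beats = 20 beats; 0.5 beats/chord → 40 chords.
C: 19 bars × 2 beats = 38 beats; 2 beats/chord → 19 chords.
D: 15 bars × 4 beats = 60 beats; 5 beats/chord → 12 chords.
E: 7 bars × 7 beats = 49 beats; 1 beat/chord → 49 chords.
Total: 32 + 40 + 19 + 12 + 49 = 152.

152 chords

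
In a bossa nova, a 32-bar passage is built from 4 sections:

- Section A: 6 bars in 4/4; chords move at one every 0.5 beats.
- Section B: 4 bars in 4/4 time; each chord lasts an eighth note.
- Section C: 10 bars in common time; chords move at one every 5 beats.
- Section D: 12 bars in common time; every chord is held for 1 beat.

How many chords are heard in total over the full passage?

136 chords

A: 6 bars × 4 beats = 24 beats; 0.5 beats/chord → 48 chords.
B: 4 bars × 4 beats = 16 beats; 0.5 beats/chord → 32 chords.
C: 10 bars × 4 beats = 40 beats; 5 beats/chord → 8 chords.
D: 12 bars × 4 beats = 48 beats; 1 beat/chord → 48 chords.
Total: 48 + 32 + 8 + 48 = 136.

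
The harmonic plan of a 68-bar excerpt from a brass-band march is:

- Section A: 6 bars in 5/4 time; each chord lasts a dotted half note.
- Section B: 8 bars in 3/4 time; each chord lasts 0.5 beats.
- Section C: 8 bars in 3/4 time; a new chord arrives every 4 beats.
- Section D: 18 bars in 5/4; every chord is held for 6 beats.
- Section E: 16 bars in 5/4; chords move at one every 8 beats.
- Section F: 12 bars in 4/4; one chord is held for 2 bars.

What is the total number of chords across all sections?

95 chords

A: 6 bars × 5 beats = 30 beats; 3 beats/chord → 10 chords.
B: 8 bars × 3 beats = 24 beats; 0.5 beats/chord → 48 chords.
C: 8 bars × 3 beats = 24 beats; 4 beats/chord → 6 chords.
D: 18 bars × 5 beats = 90 beats; 6 beats/chord → 15 chords.
E: 16 bars × 5 beats = 80 beats; 8 beats/chord → 10 chords.
F: 12 bars × 4 beats = 48 beats; 8 beats/chord → 6 chords.
Total: 10 + 48 + 6 + 15 + 10 + 6 = 95.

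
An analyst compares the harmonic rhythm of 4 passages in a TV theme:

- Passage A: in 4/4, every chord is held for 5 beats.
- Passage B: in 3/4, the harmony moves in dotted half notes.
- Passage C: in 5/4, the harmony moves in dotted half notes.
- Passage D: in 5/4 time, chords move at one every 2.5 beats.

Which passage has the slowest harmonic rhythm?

Passage A

A: 4 beats/bar ÷ 5 beats/chord = 0.8 chords/bar.
B: 3 beats/bar ÷ 3 beats/chord = 1 chord/bar.
C: 5 beats/bar ÷ 3 beats/chord = 5/3 chords/bar.
D: 5 beats/bar ÷ 2.5 beats/chord = 2 chords/bar.
Slowest is A at 0.8 chords/bar.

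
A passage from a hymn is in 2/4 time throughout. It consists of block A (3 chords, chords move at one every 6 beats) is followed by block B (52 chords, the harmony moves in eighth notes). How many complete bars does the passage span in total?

A: 3 × 6 = 18 beats = 9 bars.
B: 52 × 0.5 = 26 beats = 13 bars.
Total: 9 + 13 = 22 bars.

22 bars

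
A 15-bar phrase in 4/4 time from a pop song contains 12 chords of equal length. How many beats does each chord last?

5 beats

15 bars × 4 beats/bar = 60 beats total.
60 beats ÷ 12 chords = 5 beats per chord.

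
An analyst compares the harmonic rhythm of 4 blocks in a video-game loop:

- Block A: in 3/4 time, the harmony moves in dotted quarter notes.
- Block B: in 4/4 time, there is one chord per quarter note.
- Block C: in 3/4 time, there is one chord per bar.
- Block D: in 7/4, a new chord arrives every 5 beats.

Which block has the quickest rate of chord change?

Block B

A: 3/1.5 = 2 chords/bar.
B: 4/1 = 4 chords/bar.
C: 3/3 = 1 chord/bar.
D: 7/5 = 1.4 chords/bar.
Fastest is B at 4 chords/bar.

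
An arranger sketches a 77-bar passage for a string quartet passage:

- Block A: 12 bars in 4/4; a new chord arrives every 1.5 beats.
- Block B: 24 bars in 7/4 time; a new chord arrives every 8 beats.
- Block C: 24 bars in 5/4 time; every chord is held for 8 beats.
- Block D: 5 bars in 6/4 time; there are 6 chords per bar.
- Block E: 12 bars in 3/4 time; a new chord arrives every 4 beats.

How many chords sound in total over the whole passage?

A: 12·4 = 48 beats, 48/1.5 = 32 chords.
B: 24·7 = 168 beats, 168/8 = 21 chords.
C: 24·5 = 120 beats, 120/8 = 15 chords.
D: 5·6 = 30 beats, 30/1 = 30 chords.
E: 12·3 = 36 beats, 36/4 = 9 chords.
Total: 32 + 21 + 15 + 30 + 9 = 107.

107 chords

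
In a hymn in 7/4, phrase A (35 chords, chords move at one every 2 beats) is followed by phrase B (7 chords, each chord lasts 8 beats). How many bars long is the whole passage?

A: 35 × 2 = 70 beats = 10 bars.
B: 7 × 8 = 56 beats = 8 bars.
Total: 10 + 8 = 18 bars.

18 bars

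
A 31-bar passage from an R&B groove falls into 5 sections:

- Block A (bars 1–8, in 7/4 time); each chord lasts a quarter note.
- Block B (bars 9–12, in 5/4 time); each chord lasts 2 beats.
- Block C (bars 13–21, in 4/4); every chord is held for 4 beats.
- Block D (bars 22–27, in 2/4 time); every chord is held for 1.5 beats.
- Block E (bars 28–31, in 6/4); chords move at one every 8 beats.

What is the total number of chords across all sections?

A: 8·7 = 56 beats, 56/1 = 56 chords.
B: 4·5 = 20 beats, 20/2 = 10 chords.
C: 9·4 = 36 beats, 36/4 = 9 chords.
D: 6·2 = 12 beats, 12/1.5 = 8 chords.
E: 4·6 = 24 beats, 24/8 = 3 chords.
Total: 56 + 10 + 9 + 8 + 3 = 86.

86 chords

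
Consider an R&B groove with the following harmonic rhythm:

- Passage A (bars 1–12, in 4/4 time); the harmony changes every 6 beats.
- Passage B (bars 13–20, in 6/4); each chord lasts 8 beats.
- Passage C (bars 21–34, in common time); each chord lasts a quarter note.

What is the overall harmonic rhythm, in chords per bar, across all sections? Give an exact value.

35/17 chords per bar

A: 12 × 4 = 48 beats ÷ 6 = 8 chords.
B: 8 × 6 = 48 beats ÷ 8 = 6 chords.
C: 14 × 4 = 56 beats ÷ 1 = 56 chords.
Overall: 70 chords over 34 bars → 70/34 = 35/17 chords per bar.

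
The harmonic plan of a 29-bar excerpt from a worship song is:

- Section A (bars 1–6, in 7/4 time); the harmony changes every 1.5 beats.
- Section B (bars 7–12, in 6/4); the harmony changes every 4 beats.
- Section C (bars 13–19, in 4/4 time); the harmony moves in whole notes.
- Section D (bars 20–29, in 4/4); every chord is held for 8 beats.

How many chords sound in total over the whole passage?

49 chords

A: 6 bars × 7 beats = 42 beats; 1.5 beats/chord → 28 chords.
B: 6 bars × 6 beats = 36 beats; 4 beats/chord → 9 chords.
C: 7 bars × 4 beats = 28 beats; 4 beats/chord → 7 chords.
D: 10 bars × 4 beats = 40 beats; 8 beats/chord → 5 chords.
Total: 28 + 9 + 7 + 5 = 49.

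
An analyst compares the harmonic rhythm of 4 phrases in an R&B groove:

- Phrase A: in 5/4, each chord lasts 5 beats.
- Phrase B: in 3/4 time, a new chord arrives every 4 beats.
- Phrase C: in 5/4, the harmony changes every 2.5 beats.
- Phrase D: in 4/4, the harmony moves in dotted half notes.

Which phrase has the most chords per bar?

Phrase C

A: 5 beats/bar ÷ 5 beats/chord = 1 chord/bar.
B: 3 beats/bar ÷ 4 beats/chord = 0.75 chords/bar.
C: 5 beats/bar ÷ 2.5 beats/chord = 2 chords/bar.
D: 4 beats/bar ÷ 3 beats/chord = 4/3 chords/bar.
Fastest is C at 2 chords/bar.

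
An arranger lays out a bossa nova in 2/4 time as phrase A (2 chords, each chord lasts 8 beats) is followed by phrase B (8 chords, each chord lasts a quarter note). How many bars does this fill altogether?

12 bars

A: 2 × 8 = 16 beats = 8 bars.
B: 8 × 1 = 8 beats = 4 bars.
Total: 8 + 4 = 12 bars.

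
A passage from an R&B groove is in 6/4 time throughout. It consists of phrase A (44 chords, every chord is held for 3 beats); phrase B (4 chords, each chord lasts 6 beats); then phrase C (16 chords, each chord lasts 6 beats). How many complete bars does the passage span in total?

A: 44 × 3 = 132 beats = 22 bars.
B: 4 × 6 = 24 beats = 4 bars.
C: 16 × 6 = 96 beats = 16 bars.
Total: 22 + 4 + 16 = 42 bars.

42 bars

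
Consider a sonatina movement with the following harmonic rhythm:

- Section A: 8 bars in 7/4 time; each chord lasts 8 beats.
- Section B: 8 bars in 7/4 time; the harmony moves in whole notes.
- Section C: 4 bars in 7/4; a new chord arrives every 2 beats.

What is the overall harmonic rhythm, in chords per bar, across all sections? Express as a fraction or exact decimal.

1.75 chords per bar

A: 8 × 7 = 56 beats ÷ 8 = 7 chords.
B: 8 × 7 = 56 beats ÷ 4 = 14 chords.
C: 4 × 7 = 28 beats ÷ 2 = 14 chords.
Overall: 35 chords over 20 bars → 35/20 = 1.75 chords per bar.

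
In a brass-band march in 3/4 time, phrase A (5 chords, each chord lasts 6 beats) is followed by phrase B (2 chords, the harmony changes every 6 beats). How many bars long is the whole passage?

A: 5 × 6 = 30 beats = 10 bars.
B: 2 × 6 = 12 beats = 4 bars.
Total: 10 + 4 = 14 bars.

14 bars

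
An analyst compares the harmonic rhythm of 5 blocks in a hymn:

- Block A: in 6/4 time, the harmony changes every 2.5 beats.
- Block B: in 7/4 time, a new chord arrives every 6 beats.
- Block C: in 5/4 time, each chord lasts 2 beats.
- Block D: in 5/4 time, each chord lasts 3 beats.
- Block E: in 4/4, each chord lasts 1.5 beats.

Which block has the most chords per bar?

Block E

A: 6/2.5 = 2.4 chords/bar.
B: 7/6 = 7/6 chords/bar.
C: 5/2 = 2.5 chords/bar.
D: 5/3 = 5/3 chords/bar.
E: 4/1.5 = 8/3 chords/bar.
Fastest is E at 8/3 chords/bar.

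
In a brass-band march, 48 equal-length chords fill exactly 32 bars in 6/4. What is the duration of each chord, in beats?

4 beats

32 bars × 6 beats/bar = 192 beats total.
192 beats ÷ 48 chords = 4 beats per chord.
(That is a whole note.)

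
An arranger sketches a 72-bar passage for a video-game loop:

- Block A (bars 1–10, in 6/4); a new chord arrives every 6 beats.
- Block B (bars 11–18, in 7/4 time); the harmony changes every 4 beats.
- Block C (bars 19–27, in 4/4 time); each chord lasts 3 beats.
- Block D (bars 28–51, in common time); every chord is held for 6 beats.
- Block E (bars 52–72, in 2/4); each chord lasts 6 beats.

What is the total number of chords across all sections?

A: 10·6 = 60 beats, 60/6 = 10 chords.
B: 8·7 = 56 beats, 56/4 = 14 chords.
C: 9·4 = 36 beats, 36/3 = 12 chords.
D: 24·4 = 96 beats, 96/6 = 16 chords.
E: 21·2 = 42 beats, 42/6 = 7 chords.
Total: 10 + 14 + 12 + 16 + 7 = 59.

59 chords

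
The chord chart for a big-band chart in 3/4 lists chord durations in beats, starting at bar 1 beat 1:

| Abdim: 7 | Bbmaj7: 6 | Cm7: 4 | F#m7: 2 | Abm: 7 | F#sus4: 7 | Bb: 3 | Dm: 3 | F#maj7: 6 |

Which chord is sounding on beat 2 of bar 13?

Dm

Beat 2 of bar 13 is beat (13−1)×3 + 2 = 38 overall.
Running totals: Abdim ends at 7, Bbmaj7 ends at 13, Cm7 ends at 17, F#m7 ends at 19, Abm ends at 26, F#sus4 ends at 33, Bb ends at 36, Dm ends at 39.
Beat 38 falls within Dm.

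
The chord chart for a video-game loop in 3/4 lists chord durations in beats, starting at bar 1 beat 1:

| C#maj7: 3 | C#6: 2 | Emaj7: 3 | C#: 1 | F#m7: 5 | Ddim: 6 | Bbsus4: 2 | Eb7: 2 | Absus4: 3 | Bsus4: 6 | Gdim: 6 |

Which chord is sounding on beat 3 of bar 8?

Eb7

Beat 3 of bar 8 is beat (8−1)×3 + 3 = 24 overall.
Running totals: C#maj7 ends at 3, C#6 ends at 5, Emaj7 ends at 8, C# ends at 9, F#m7 ends at 14, Ddim ends at 20, Bbsus4 ends at 22, Eb7 ends at 24.
Beat 24 falls within Eb7.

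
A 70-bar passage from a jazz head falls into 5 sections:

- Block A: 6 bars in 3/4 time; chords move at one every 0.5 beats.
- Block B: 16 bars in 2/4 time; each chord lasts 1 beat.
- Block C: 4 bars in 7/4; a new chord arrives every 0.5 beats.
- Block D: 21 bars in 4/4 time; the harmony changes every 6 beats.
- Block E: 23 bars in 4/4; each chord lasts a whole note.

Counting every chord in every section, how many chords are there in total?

A has 18 beats and chords last 0.5 each, so 36 chords.
B has 32 beats and chords last 1 each, so 32 chords.
C has 28 beats and chords last 0.5 each, so 56 chords.
D has 84 beats and chords last 6 each, so 14 chords.
E has 92 beats and chords last 4 each, so 23 chords.
Total: 36 + 32 + 56 + 14 + 23 = 161.

161 chords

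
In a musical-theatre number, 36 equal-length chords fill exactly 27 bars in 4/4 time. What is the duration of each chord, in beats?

3 beats

27 bars × 4 beats/bar = 108 beats total.
108 beats ÷ 36 chords = 3 beats per chord.
(That is a dotted half note.)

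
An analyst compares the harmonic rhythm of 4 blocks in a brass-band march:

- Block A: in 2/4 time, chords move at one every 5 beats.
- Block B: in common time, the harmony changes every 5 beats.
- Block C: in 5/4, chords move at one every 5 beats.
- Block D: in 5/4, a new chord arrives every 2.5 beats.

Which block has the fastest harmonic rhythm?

Block D

A: each chord is 5 beats in 2/4, so 0.4 per bar.
B: each chord is 5 beats in 4/4, so 0.8 per bar.
C: each chord is 5 beats in 5/4, so 1 per bar.
D: each chord is 2.5 beats in 5/4, so 2 per bar.
Fastest is D at 2 chords/bar.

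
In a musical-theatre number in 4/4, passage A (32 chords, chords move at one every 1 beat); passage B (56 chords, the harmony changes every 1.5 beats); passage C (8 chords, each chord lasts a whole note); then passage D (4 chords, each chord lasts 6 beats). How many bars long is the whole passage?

43 bars

A: 32 × 1 = 32 beats = 8 bars.
B: 56 × 1.5 = 84 beats = 21 bars.
C: 8 × 4 = 32 beats = 8 bars.
D: 4 × 6 = 24 beats = 6 bars.
Total: 8 + 21 + 8 + 6 = 43 bars.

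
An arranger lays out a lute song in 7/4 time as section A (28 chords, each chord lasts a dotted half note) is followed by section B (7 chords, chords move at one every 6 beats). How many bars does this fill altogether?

A: 28 × 3 = 84 beats = 12 bars.
B: 7 × 6 = 42 beats = 6 bars.
Total: 12 + 6 = 18 bars.

18 bars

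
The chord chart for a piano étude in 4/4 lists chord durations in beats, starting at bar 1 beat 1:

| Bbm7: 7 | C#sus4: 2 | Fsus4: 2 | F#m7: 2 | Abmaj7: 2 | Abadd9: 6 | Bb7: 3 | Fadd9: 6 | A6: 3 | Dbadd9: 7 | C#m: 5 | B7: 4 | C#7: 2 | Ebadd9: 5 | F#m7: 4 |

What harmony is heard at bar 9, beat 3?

Dbadd9

Beat 3 of bar 9 is beat (9−1)×4 + 3 = 35 overall.
Running totals: Bbm7 ends at 7, C#sus4 ends at 9, Fsus4 ends at 11, F#m7 ends at 13, Abmaj7 ends at 15, Abadd9 ends at 21, Bb7 ends at 24, Fadd9 ends at 30, A6 ends at 33, Dbadd9 ends at 40.
Beat 35 falls within Dbadd9.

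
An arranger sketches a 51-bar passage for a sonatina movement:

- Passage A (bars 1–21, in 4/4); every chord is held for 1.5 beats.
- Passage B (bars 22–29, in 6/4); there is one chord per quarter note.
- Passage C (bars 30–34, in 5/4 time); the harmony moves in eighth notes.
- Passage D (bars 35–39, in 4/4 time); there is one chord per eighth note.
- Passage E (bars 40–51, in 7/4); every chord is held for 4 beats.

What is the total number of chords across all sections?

215 chords

A: 21·4 = 84 beats, 84/1.5 = 56 chords.
B: 8·6 = 48 beats, 48/1 = 48 chords.
C: 5·5 = 25 beats, 25/0.5 = 50 chords.
D: 5·4 = 20 beats, 20/0.5 = 40 chords.
E: 12·7 = 84 beats, 84/4 = 21 chords.
Total: 56 + 48 + 50 + 40 + 21 = 215.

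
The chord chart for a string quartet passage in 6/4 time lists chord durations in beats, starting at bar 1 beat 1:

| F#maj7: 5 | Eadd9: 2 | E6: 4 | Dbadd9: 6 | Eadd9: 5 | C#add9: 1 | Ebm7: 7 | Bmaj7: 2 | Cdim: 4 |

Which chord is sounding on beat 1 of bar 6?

Bmaj7

Beat 1 of bar 6 is beat (6−1)×6 + 1 = 31 overall.
Running totals: F#maj7 ends at 5, Eadd9 ends at 7, E6 ends at 11, Dbadd9 ends at 17, Eadd9 ends at 22, C#add9 ends at 23, Ebm7 ends at 30, Bmaj7 ends at 32.
Beat 31 falls within Bmaj7.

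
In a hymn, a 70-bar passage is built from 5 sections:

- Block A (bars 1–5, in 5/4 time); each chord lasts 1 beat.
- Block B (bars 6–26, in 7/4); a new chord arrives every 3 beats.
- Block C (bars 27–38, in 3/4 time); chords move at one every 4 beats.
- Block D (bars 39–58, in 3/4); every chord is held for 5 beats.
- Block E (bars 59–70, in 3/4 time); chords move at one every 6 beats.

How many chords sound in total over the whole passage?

A: 5 bars × 5 beats = 25 beats; 1 beat/chord → 25 chords.
B: 21 bars × 7 beats = 147 beats; 3 beats/chord → 49 chords.
C: 12 bars × 3 beats = 36 beats; 4 beats/chord → 9 chords.
D: 20 bars × 3 beats = 60 beats; 5 beats/chord → 12 chords.
E: 12 bars × 3 beats = 36 beats; 6 beats/chord → 6 chords.
Total: 25 + 49 + 9 + 12 + 6 = 101.

101 chords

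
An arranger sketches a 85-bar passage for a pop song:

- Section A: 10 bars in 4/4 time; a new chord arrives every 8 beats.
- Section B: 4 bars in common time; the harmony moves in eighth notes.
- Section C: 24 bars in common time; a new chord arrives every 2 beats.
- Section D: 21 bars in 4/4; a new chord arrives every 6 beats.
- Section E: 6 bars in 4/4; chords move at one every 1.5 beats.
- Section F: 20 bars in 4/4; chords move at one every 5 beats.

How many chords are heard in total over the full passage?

131 chords

A: 10·4 = 40 beats, 40/8 = 5 chords.
B: 4·4 = 16 beats, 16/0.5 = 32 chords.
C: 24·4 = 96 beats, 96/2 = 48 chords.
D: 21·4 = 84 beats, 84/6 = 14 chords.
E: 6·4 = 24 beats, 24/1.5 = 16 chords.
F: 20·4 = 80 beats, 80/5 = 16 chords.
Total: 5 + 32 + 48 + 14 + 16 + 16 = 131.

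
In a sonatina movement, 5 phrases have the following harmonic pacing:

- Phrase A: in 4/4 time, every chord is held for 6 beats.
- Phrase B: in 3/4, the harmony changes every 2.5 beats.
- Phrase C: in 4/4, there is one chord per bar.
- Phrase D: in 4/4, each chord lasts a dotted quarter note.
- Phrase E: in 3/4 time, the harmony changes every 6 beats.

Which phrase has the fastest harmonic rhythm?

Phrase D

A: 4/6 = 2/3 chords/bar.
B: 3/2.5 = 1.2 chords/bar.
C: 4/4 = 1 chord/bar.
D: 4/1.5 = 8/3 chords/bar.
E: 3/6 = 0.5 chords/bar.
Fastest is D at 8/3 chords/bar.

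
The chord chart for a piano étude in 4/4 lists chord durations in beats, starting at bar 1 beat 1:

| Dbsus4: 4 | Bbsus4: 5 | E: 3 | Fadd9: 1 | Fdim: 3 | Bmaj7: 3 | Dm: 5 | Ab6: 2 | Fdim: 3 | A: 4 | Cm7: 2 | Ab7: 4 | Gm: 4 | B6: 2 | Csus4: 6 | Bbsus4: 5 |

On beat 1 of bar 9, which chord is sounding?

A

Beat 1 of bar 9 is beat (9−1)×4 + 1 = 33 overall.
Running totals: Dbsus4 ends at 4, Bbsus4 ends at 9, E ends at 12, Fadd9 ends at 13, Fdim ends at 16, Bmaj7 ends at 19, Dm ends at 24, Ab6 ends at 26, Fdim ends at 29, A ends at 33.
Beat 33 falls within A.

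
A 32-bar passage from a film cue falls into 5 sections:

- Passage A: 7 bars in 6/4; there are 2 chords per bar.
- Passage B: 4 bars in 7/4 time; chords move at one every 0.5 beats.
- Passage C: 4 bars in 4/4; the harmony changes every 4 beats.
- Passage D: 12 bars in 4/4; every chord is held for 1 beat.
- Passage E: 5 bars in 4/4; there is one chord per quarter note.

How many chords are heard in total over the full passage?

142 chords

A has 42 beats and chords last 3 each, so 14 chords.
B has 28 beats and chords last 0.5 each, so 56 chords.
C has 16 beats and chords last 4 each, so 4 chords.
D has 48 beats and chords last 1 each, so 48 chords.
E has 20 beats and chords last 1 each, so 20 chords.
Total: 14 + 56 + 4 + 48 + 20 = 142.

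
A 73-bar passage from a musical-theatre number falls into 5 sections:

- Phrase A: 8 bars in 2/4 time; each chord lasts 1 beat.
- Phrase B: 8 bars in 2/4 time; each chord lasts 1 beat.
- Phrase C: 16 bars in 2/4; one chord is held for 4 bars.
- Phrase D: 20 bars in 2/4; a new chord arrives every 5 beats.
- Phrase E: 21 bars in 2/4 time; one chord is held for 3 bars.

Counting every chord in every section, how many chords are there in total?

51 chords

A has 16 beats and chords last 1 each, so 16 chords.
B has 16 beats and chords last 1 each, so 16 chords.
C has 32 beats and chords last 8 each, so 4 chords.
D has 40 beats and chords last 5 each, so 8 chords.
E has 42 beats and chords last 6 each, so 7 chords.
Total: 16 + 16 + 4 + 8 + 7 = 51.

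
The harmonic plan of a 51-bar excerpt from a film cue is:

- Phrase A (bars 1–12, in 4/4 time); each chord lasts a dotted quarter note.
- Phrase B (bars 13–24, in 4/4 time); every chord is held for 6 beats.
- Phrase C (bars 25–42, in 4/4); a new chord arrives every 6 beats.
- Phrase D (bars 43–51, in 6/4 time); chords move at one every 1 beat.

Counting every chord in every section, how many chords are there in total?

106 chords

A has 48 beats and chords last 1.5 each, so 32 chords.
B has 48 beats and chords last 6 each, so 8 chords.
C has 72 beats and chords last 6 each, so 12 chords.
D has 54 beats and chords last 1 each, so 54 chords.
Total: 32 + 8 + 12 + 54 = 106.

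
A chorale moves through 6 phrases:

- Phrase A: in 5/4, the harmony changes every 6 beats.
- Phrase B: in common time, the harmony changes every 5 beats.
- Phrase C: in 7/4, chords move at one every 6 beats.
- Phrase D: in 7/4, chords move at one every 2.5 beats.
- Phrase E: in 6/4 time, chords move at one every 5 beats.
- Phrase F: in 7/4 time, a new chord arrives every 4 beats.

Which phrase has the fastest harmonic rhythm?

Phrase D

A: each chord is 6 beats in 5/4, so 5/6 per bar.
B: each chord is 5 beats in 4/4, so 0.8 per bar.
C: each chord is 6 beats in 7/4, so 7/6 per bar.
D: each chord is 2.5 beats in 7/4, so 2.8 per bar.
E: each chord is 5 beats in 6/4, so 1.2 per bar.
F: each chord is 4 beats in 7/4, so 1.75 per bar.
Fastest is D at 2.8 chords/bar.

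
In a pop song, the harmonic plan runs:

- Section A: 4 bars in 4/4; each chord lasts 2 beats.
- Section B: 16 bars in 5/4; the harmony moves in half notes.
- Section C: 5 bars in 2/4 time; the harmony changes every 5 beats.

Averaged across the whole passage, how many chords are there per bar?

A: 4 × 4 = 16 beats ÷ 2 = 8 chords.
B: 16 × 5 = 80 beats ÷ 2 = 40 chords.
C: 5 × 2 = 10 beats ÷ 5 = 2 chords.
Overall: 50 chords over 25 bars → 50/25 = 2 chords per bar.

2 chords per bar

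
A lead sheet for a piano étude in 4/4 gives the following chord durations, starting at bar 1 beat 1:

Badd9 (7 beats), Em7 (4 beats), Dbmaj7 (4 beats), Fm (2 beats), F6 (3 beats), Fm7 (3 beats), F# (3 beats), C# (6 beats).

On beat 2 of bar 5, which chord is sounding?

F6

Beat 2 of bar 5 is beat (5−1)×4 + 2 = 18 overall.
Running totals: Badd9 ends at 7, Em7 ends at 11, Dbmaj7 ends at 15, Fm ends at 17, F6 ends at 20.
Beat 18 falls within F6.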